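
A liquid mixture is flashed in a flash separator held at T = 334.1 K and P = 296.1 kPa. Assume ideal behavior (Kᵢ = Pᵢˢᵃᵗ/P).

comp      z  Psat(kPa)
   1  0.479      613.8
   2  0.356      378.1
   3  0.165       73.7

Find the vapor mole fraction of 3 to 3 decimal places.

y_3 = 0.115

Raoult's law: Kᵢ = Pᵢˢᵃᵗ/P = Pᵢˢᵃᵗ/296.1.
  K_1 = 613.8/296.1 = 2.07295, K_2 = 378.1/296.1 = 1.27693, K_3 = 73.7/296.1 = 0.24890
Rachford–Rice: g(ψ) = Σ zᵢ(Kᵢ−1)/(1+ψ(Kᵢ−1)) = 0.
Check two-phase: ΣzᵢKᵢ = 1.489 > 1 and Σzᵢ/Kᵢ = 1.173 > 1, so g(0) = 0.489 > 0 and g(1) = -0.173 < 0.
Newton–Raphson from ψ = 0.5:
  ψ = 0.500: g = 0.2226, g' = -0.493 → ψ = 0.951
  ψ = 0.951: g = -0.1017, g' = -1.294 → ψ = 0.873
  ψ = 0.873: g = -0.0149, g' = -0.949 → ψ = 0.857
Converged at ψ = 0.857.
Compositions from xᵢ = zᵢ/(1+ψ(Kᵢ−1)), yᵢ = Kᵢxᵢ:
  1: x = 0.250, y = 0.517
  2: x = 0.288, y = 0.367
  3: x = 0.463, y = 0.115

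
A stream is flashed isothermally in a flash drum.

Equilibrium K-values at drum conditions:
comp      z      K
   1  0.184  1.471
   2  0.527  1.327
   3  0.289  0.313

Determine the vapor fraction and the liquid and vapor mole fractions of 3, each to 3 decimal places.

Rachford–Rice: g(ψ) = Σ zᵢ(Kᵢ−1)/(1+ψ(Kᵢ−1)) = 0.
Feasibility: ΣzᵢKᵢ = 1.060, Σzᵢ/Kᵢ = 1.446 — both > 1, two phases present.
Newton iteration, ψ⁰ = 0.59:
  ψ = 0.590: g = -0.1216, g' = -0.450 → ψ = 0.320
  ψ = 0.320: g = -0.0232, g' = -0.301 → ψ = 0.243
  ψ = 0.243: g = -0.0009, g' = -0.278 → ψ = 0.240
Converged at ψ = 0.240.
Compositions from xᵢ = zᵢ/(1+ψ(Kᵢ−1)), yᵢ = Kᵢxᵢ:
  1: x = 0.165, y = 0.243
  2: x = 0.489, y = 0.649
  3: x = 0.346, y = 0.108

ψ = 0.240, x_3 = 0.346, y_3 = 0.108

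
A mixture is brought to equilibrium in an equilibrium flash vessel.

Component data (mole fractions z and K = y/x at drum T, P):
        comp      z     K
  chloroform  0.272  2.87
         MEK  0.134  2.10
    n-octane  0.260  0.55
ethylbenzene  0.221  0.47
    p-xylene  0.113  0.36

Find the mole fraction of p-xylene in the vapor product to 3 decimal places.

y_p-xylene = 0.055

Rachford–Rice: g(ψ) = Σ zᵢ(Kᵢ−1)/(1+ψ(Kᵢ−1)) = 0.
Feasibility: ΣzᵢKᵢ = 1.350, Σzᵢ/Kᵢ = 1.415 — both > 1, two phases present.
Newton–Raphson from ψ = 0.5:
  ψ = 0.500: g = -0.0587, g' = -0.624 → ψ = 0.406
  ψ = 0.406: g = 0.0010, g' = -0.649 → ψ = 0.407
Converged at ψ = 0.407.
Compositions from xᵢ = zᵢ/(1+ψ(Kᵢ−1)), yᵢ = Kᵢxᵢ:
  chloroform: x = 0.154, y = 0.443
  MEK: x = 0.093, y = 0.194
  n-octane: x = 0.318, y = 0.175
  ethylbenzene: x = 0.282, y = 0.132
  p-xylene: x = 0.153, y = 0.055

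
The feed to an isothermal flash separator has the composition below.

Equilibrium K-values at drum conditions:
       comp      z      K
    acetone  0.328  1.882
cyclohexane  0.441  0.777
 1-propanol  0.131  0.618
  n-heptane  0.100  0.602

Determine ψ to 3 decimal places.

Material balance + equilibrium reduce to Σ zᵢ(Kᵢ−1)/(1+ψ(Kᵢ−1)) = 0.
g(0) = ΣzᵢKᵢ − 1 = 0.101 and g(1) = 1 − Σzᵢ/Kᵢ = -0.120, so a root lies in (0, 1).
Newton iteration, ψ⁰ = 0.36:
  ψ = 0.360: g = 0.0082, g' = -0.220 → ψ = 0.397
  ψ = 0.397: g = 0.0001, g' = -0.215 → ψ = 0.398
Converged at ψ = 0.398.

ψ = 0.398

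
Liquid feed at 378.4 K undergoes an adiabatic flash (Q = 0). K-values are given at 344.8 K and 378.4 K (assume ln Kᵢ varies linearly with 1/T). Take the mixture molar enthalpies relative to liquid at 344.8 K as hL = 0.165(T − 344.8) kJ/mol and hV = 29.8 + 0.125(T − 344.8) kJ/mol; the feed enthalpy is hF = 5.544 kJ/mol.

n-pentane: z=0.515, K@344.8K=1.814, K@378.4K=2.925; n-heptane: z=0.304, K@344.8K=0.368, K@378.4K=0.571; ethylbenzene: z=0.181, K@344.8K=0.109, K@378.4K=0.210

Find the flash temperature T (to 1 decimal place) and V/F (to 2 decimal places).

T = 347.5 K, V/F = 0.17

Adiabatic flash: solve Rachford–Rice at each trial T, then check hF = ψ·hV(T) + (1−ψ)·hL(T).
  T = 344.8 K: K = (1.814, 0.368, 0.109), RR gives ψ = 0.109, H_out = 3.252 kJ/mol
  T = 378.4 K: K = (2.925, 0.571, 0.210), RR gives ψ = 0.614, H_out = 23.004 kJ/mol
  T = 361.6 K: K = (2.329, 0.463, 0.154), RR gives ψ = 0.409, H_out = 14.685 kJ/mol
  T = 353.2 K: K = (2.062, 0.414, 0.130), RR gives ψ = 0.280, H_out = 9.641 kJ/mol
  T = 349.0 K: K = (1.935, 0.391, 0.119), RR gives ψ = 0.202, H_out = 6.676 kJ/mol
  T = 346.9 K: K = (1.874, 0.379, 0.114), RR gives ψ = 0.158, H_out = 5.032 kJ/mol
  T = 347.9 K: K = (1.903, 0.385, 0.116), RR gives ψ = 0.179, H_out = 5.830 kJ/mol
Linear interpolation between T = 346.9 (H_out = 5.032) and T = 347.9 (H_out = 5.830) on hF = 5.544 gives T ≈ 347.5 K, at which ψ = 0.17.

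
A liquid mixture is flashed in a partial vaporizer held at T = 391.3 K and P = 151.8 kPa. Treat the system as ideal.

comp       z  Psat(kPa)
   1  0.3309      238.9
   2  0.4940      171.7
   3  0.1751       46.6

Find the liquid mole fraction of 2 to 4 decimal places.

Raoult's law: Kᵢ = Pᵢˢᵃᵗ/P = Pᵢˢᵃᵗ/151.8.
  K_1 = 238.9/151.8 = 1.573781, K_2 = 171.7/151.8 = 1.131094, K_3 = 46.6/151.8 = 0.306983
Material balance + equilibrium reduce to Σ zᵢ(Kᵢ−1)/(1+V/F(Kᵢ−1)) = 0.
Check two-phase: ΣzᵢKᵢ = 1.1333 > 1 and Σzᵢ/Kᵢ = 1.2174 > 1, so g(0) = 0.1333 > 0 and g(1) = -0.2174 < 0.
Iterate (Newton) starting at V/F = 0.43:
  V/F = 0.4300: g = 0.04074, g' = -0.2483 → V/F = 0.5940
  V/F = 0.5940: g = -0.00458, g' = -0.3109 → V/F = 0.5793
  V/F = 0.5793: g = -0.00006, g' = -0.3034 → V/F = 0.5791
Converged at V/F = 0.5791.
Compositions from xᵢ = zᵢ/(1+V/F(Kᵢ−1)), yᵢ = Kᵢxᵢ:
  1: x = 0.2484, y = 0.3909
  2: x = 0.4591, y = 0.5193
  3: x = 0.2925, y = 0.0898

x_2 = 0.4591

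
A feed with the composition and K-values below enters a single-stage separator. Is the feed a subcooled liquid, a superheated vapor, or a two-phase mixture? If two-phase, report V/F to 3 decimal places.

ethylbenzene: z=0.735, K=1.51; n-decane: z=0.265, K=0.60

superheated vapor

ΣzᵢKᵢ = 1.269; Σzᵢ/Kᵢ = 0.928.
Since Σzᵢ/Kᵢ < 1 the mixture is above its dew point — single vapor phase.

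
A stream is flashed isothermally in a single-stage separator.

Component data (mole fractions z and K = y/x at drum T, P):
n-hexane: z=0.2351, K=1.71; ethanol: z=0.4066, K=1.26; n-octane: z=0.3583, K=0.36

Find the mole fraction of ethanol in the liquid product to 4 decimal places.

Newton iteration, ψ⁰ = 0.5:
  ψ = 0.5000: g = -0.12048, g' = -0.4035 → ψ = 0.2014
  ψ = 0.2014: g = -0.01674, g' = -0.3089 → ψ = 0.1472
  ψ = 0.1472: g = -0.00021, g' = -0.3015 → ψ = 0.1465
Converged at ψ = 0.1465.
Compositions from xᵢ = zᵢ/(1+ψ(Kᵢ−1)), yᵢ = Kᵢxᵢ:
  n-hexane: x = 0.2130, y = 0.3641
  ethanol: x = 0.3917, y = 0.4935
  n-octane: x = 0.3954, y = 0.1423

x_ethanol = 0.3917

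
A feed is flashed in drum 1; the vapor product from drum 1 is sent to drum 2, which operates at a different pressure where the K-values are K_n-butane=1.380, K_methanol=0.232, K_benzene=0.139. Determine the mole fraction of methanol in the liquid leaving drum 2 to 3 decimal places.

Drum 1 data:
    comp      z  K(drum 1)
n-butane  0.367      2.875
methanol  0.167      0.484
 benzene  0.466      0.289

x_methanol (drum 2) = 0.112

Drum 1:
Rachford–Rice: g(ψ₁) = Σ zᵢ(Kᵢ−1)/(1+ψ₁(Kᵢ−1)) = 0.
g(0) = ΣzᵢKᵢ − 1 = 0.271 and g(1) = 1 − Σzᵢ/Kᵢ = -1.085, so a root lies in (0, 1).
Newton–Raphson from ψ₁ = 0.67:
  ψ₁ = 0.670: g = -0.4595, g' = -1.216 → ψ₁ = 0.292
  ψ₁ = 0.292: g = -0.0752, g' = -0.975 → ψ₁ = 0.215
  ψ₁ = 0.215: g = 0.0022, g' = -1.040 → ψ₁ = 0.217
Converged at ψ₁ = 0.217.
Drum-1 compositions:
  n-butane: x = 0.261, y = 0.750
  methanol: x = 0.188, y = 0.091
  benzene: x = 0.551, y = 0.159
Drum-2 feed = drum-1 vapor: z₂ = (0.7497, 0.0910, 0.1593).
Drum 2:
Material balance + equilibrium reduce to Σ zᵢ(Kᵢ−1)/(1+ψ₂(Kᵢ−1)) = 0.
Check two-phase: ΣzᵢKᵢ = 1.078 > 1 and Σzᵢ/Kᵢ = 2.082 > 1, so g(0) = 0.078 > 0 and g(1) = -1.082 < 0.
Newton–Raphson from ψ₂ = 0.49:
  ψ₂ = 0.490: g = -0.1092, g' = -0.568 → ψ₂ = 0.298
  ψ₂ = 0.298: g = -0.0192, g' = -0.391 → ψ₂ = 0.249
  ψ₂ = 0.249: g = -0.0007, g' = -0.364 → ψ₂ = 0.247
Converged at ψ₂ = 0.247.
  n-butane: x = 0.685, y = 0.946
  methanol: x = 0.112, y = 0.026
  benzene: x = 0.202, y = 0.028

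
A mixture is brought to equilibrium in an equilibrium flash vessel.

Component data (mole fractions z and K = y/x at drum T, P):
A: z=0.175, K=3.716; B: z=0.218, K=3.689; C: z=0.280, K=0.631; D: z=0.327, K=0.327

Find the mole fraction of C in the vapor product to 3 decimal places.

y_C = 0.216

Let ψ = V/F and solve Σ zᵢ(Kᵢ−1)/(1+ψ(Kᵢ−1)) = 0.
g(0) = ΣzᵢKᵢ − 1 = 0.738 and g(1) = 1 − Σzᵢ/Kᵢ = -0.550, so a root lies in (0, 1).
Iterate (Newton) starting at ψ = 0.5:
  ψ = 0.500: g = -0.0068, g' = -0.913 → ψ = 0.493
Converged at ψ = 0.493.
Compositions from xᵢ = zᵢ/(1+ψ(Kᵢ−1)), yᵢ = Kᵢxᵢ:
  A: x = 0.075, y = 0.278
  B: x = 0.094, y = 0.346
  C: x = 0.342, y = 0.216
  D: x = 0.489, y = 0.160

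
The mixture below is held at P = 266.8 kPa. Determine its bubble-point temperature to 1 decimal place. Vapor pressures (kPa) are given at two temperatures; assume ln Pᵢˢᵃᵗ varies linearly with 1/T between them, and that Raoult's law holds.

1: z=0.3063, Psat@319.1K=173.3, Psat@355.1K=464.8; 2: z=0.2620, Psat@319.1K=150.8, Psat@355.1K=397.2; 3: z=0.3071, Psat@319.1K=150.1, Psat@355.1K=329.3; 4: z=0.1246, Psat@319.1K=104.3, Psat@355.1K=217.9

Bubble-point temperature: ΣzᵢPᵢˢᵃᵗ(T) = P. Interpolate ln Pᵢˢᵃᵗ = aᵢ + bᵢ/T.
  T = 319.1 K: ΣzᵢPᵢˢᵃᵗ = 151.68 kPa
  T = 355.1 K: ΣzᵢPᵢˢᵃᵗ = 374.71 kPa
  T = 337.1 K: ΣzᵢPᵢˢᵃᵗ = 243.93 kPa
  T = 346.1 K: ΣzᵢPᵢˢᵃᵗ = 303.94 kPa
  T = 341.6 K: ΣzᵢPᵢˢᵃᵗ = 272.67 kPa
  T = 339.4 K: ΣzᵢPᵢˢᵃᵗ = 258.31 kPa
Interpolating between 339.4 K and 341.6 K gives T ≈ 340.7 K.

T = 340.7 K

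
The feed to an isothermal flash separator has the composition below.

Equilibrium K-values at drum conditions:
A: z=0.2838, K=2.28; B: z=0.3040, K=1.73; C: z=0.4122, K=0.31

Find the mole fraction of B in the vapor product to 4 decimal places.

Let ψ = V/F and solve Σ zᵢ(Kᵢ−1)/(1+ψ(Kᵢ−1)) = 0.
Feasibility: ΣzᵢKᵢ = 1.3008, Σzᵢ/Kᵢ = 1.6299 — both > 1, two phases present.
Newton–Raphson from ψ = 0.65:
  ψ = 0.6500: g = -0.16692, g' = -0.8583 → ψ = 0.4555
  ψ = 0.4555: g = -0.01878, g' = -0.6942 → ψ = 0.4285
  ψ = 0.4285: g = -0.00015, g' = -0.6835 → ψ = 0.4282
Converged at ψ = 0.4282.
Compositions from xᵢ = zᵢ/(1+ψ(Kᵢ−1)), yᵢ = Kᵢxᵢ:
  A: x = 0.1833, y = 0.4180
  B: x = 0.2316, y = 0.4007
  C: x = 0.5851, y = 0.1814

y_B = 0.4007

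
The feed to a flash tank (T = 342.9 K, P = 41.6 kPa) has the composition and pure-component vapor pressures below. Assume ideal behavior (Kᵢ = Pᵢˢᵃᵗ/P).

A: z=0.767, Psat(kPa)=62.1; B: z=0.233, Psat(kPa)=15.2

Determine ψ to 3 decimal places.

Raoult's law: Kᵢ = Pᵢˢᵃᵗ/P = Pᵢˢᵃᵗ/41.6.
  K_A = 62.1/41.6 = 1.49279, K_B = 15.2/41.6 = 0.36538
Binary case is linear: z₁(K₁−1)(1+ψ(K₂−1)) + z₂(K₂−1)(1+ψ(K₁−1)) = 0
⇒ ψ = [z₁(K₁−1)+z₂(K₂−1)] / [−(K₁−1)(K₂−1)] = 0.2301/0.3127 = 0.736

ψ = 0.736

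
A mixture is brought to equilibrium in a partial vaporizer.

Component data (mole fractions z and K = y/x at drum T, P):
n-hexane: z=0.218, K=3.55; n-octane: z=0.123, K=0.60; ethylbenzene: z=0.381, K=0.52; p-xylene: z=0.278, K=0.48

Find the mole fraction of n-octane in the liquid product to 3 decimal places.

x_n-octane = 0.131

Newton iteration, ψ⁰ = 0.5:
  ψ = 0.500: g = -0.2531, g' = -0.594 → ψ = 0.074
  ψ = 0.074: g = 0.0773, g' = -1.201 → ψ = 0.138
  ψ = 0.138: g = 0.0074, g' = -0.985 → ψ = 0.146
Converged at ψ = 0.146.
Compositions from xᵢ = zᵢ/(1+ψ(Kᵢ−1)), yᵢ = Kᵢxᵢ:
  n-hexane: x = 0.159, y = 0.564
  n-octane: x = 0.131, y = 0.078
  ethylbenzene: x = 0.410, y = 0.213
  p-xylene: x = 0.301, y = 0.144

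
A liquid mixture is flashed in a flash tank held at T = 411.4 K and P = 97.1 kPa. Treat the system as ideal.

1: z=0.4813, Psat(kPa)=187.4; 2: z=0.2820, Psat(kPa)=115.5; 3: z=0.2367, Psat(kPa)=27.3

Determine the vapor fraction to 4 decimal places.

ψ = 0.6618

Raoult's law: Kᵢ = Pᵢˢᵃᵗ/P = Pᵢˢᵃᵗ/97.1.
  K_1 = 187.4/97.1 = 1.929969, K_2 = 115.5/97.1 = 1.189495, K_3 = 27.3/97.1 = 0.281153
Let ψ = V/F and solve Σ zᵢ(Kᵢ−1)/(1+ψ(Kᵢ−1)) = 0.
g(0) = ΣzᵢKᵢ − 1 = 0.3309 and g(1) = 1 − Σzᵢ/Kᵢ = -0.3283, so a root lies in (0, 1).
Iterate (Newton) starting at ψ = 0.55:
  ψ = 0.5500: g = 0.06311, g' = -0.5251 → ψ = 0.6702
  ψ = 0.6702: g = -0.00518, g' = -0.6214 → ψ = 0.6619
  ψ = 0.6619: g = -0.00004, g' = -0.6126 → ψ = 0.6618
Converged at ψ = 0.6618.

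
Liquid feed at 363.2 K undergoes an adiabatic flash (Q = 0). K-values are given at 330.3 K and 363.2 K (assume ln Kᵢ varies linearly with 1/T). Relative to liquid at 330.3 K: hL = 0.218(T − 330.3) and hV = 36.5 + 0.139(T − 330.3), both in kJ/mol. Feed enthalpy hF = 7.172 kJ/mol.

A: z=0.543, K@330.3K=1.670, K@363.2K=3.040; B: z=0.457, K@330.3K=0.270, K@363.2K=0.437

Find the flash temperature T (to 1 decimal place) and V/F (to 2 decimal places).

Adiabatic flash: solve Rachford–Rice at each trial T, then check hF = ψ·hV(T) + (1−ψ)·hL(T).
  T = 330.3 K: K = (1.670, 0.270), RR gives ψ = 0.062, H_out = 2.254 kJ/mol
  T = 363.2 K: K = (3.040, 0.437), RR gives ψ = 0.740, H_out = 32.274 kJ/mol
  T = 346.8 K: K = (2.287, 0.348), RR gives ψ = 0.477, H_out = 20.403 kJ/mol
  T = 338.6 K: K = (1.964, 0.308), RR gives ψ = 0.310, H_out = 12.924 kJ/mol
  T = 334.5 K: K = (1.815, 0.289), RR gives ψ = 0.202, H_out = 8.232 kJ/mol
  T = 332.4 K: K = (1.741, 0.279), RR gives ψ = 0.137, H_out = 5.429 kJ/mol
Linear interpolation between T = 332.4 (H_out = 5.429) and T = 334.5 (H_out = 8.232) on hF = 7.172 gives T ≈ 333.7 K, at which ψ = 0.18.

T = 333.7 K, V/F = 0.18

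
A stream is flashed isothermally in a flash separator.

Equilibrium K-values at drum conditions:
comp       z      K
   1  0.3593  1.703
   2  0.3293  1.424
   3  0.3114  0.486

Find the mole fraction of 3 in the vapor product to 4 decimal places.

y_3 = 0.2532

Rachford–Rice: g(ψ) = Σ zᵢ(Kᵢ−1)/(1+ψ(Kᵢ−1)) = 0.
Feasibility: ΣzᵢKᵢ = 1.2322, Σzᵢ/Kᵢ = 1.0830 — both > 1, two phases present.
Newton–Raphson from ψ = 0.62:
  ψ = 0.6200: g = 0.05155, g' = -0.3005 → ψ = 0.7916
  ψ = 0.7916: g = -0.00303, g' = -0.3403 → ψ = 0.7827
  ψ = 0.7827: g = -0.00001, g' = -0.3375 → ψ = 0.7826
Converged at ψ = 0.7826.
Compositions from xᵢ = zᵢ/(1+ψ(Kᵢ−1)), yᵢ = Kᵢxᵢ:
  1: x = 0.2318, y = 0.3947
  2: x = 0.2473, y = 0.3521
  3: x = 0.5210, y = 0.2532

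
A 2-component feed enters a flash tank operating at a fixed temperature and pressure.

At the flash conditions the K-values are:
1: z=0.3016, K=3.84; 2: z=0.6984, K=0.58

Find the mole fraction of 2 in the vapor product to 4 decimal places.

Material balance + equilibrium reduce to Σ zᵢ(Kᵢ−1)/(1+β(Kᵢ−1)) = 0.
Check two-phase: ΣzᵢKᵢ = 1.5632 > 1 and Σzᵢ/Kᵢ = 1.2827 > 1, so g(0) = 0.5632 > 0 and g(1) = -0.2827 < 0.
Newton iteration, β⁰ = 0.49:
  β = 0.4900: g = -0.01119, g' = -0.6206 → β = 0.4720
  β = 0.4720: g = 0.00013, g' = -0.6358 → β = 0.4722
Converged at β = 0.4722.
Compositions from xᵢ = zᵢ/(1+β(Kᵢ−1)), yᵢ = Kᵢxᵢ:
  1: x = 0.1288, y = 0.4947
  2: x = 0.8712, y = 0.5053

y_2 = 0.5053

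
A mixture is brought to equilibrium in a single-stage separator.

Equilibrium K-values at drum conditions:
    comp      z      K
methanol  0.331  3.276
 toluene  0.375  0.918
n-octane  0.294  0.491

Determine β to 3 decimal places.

Iterate (Newton) starting at β = 0.68:
  β = 0.680: g = 0.0343, g' = -0.445 → β = 0.757
  β = 0.757: g = 0.0004, g' = -0.436 → β = 0.758
Converged at β = 0.758.

β = 0.758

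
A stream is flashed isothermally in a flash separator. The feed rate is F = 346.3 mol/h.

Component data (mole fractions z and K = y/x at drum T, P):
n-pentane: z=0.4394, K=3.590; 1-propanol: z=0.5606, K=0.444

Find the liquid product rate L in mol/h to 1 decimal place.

L = 147.6 mol/h

Let β = V/F and solve Σ zᵢ(Kᵢ−1)/(1+β(Kᵢ−1)) = 0.
g(0) = ΣzᵢKᵢ − 1 = 0.8264 and g(1) = 1 − Σzᵢ/Kᵢ = -0.3850, so a root lies in (0, 1).
Binary case is linear: z₁(K₁−1)(1+β(K₂−1)) + z₂(K₂−1)(1+β(K₁−1)) = 0
⇒ β = [z₁(K₁−1)+z₂(K₂−1)] / [−(K₁−1)(K₂−1)] = 0.82635/1.44004 = 0.5738
Then V = β·F = 0.5738·346.3 = 198.7 mol/h and L = F − V = 147.6 mol/h.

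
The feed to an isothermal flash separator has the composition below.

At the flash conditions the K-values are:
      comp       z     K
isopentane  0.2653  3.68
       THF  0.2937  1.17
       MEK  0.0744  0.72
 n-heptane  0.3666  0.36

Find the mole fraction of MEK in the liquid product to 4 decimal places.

x_MEK = 0.0857

Material balance + equilibrium reduce to Σ zᵢ(Kᵢ−1)/(1+V/F(Kᵢ−1)) = 0.
g(0) = ΣzᵢKᵢ − 1 = 0.5055 and g(1) = 1 − Σzᵢ/Kᵢ = -0.4448, so a root lies in (0, 1).
Iterate (Newton) starting at V/F = 0.5:
  V/F = 0.5000: g = -0.01939, g' = -0.6878 → V/F = 0.4718
  V/F = 0.4718: g = 0.00009, g' = -0.6948 → V/F = 0.4719
Converged at V/F = 0.4719.
Compositions from xᵢ = zᵢ/(1+V/F(Kᵢ−1)), yᵢ = Kᵢxᵢ:
  isopentane: x = 0.1171, y = 0.4311
  THF: x = 0.2719, y = 0.3181
  MEK: x = 0.0857, y = 0.0617
  n-heptane: x = 0.5252, y = 0.1891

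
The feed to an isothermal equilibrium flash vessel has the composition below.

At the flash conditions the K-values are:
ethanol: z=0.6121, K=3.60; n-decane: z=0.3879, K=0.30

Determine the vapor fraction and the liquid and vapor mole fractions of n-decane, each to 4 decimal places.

Iterate (Newton) starting at ψ = 0.46:
  ψ = 0.4600: g = 0.32422, g' = -1.2715 → ψ = 0.7150
  ψ = 0.7150: g = 0.01306, g' = -1.2680 → ψ = 0.7253
  ψ = 0.7253: g = -0.00007, g' = -1.2811 → ψ = 0.7252
Converged at ψ = 0.7252.
Compositions from xᵢ = zᵢ/(1+ψ(Kᵢ−1)), yᵢ = Kᵢxᵢ:
  ethanol: x = 0.2121, y = 0.7636
  n-decane: x = 0.7879, y = 0.2364

ψ = 0.7252, x_n-decane = 0.7879, y_n-decane = 0.2364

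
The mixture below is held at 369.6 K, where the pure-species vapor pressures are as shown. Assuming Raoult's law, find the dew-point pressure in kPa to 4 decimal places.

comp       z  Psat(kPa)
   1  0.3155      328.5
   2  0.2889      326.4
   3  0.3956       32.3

Pdew = 70.9561 kPa

At the dew point ψ → 1, so Σzᵢ/Kᵢ = 1 with Kᵢ = Pᵢˢᵃᵗ/P ⇒ 1/P = Σzᵢ/Pᵢˢᵃᵗ.
1/P = 0.3155/328.5 + 0.2889/326.4 + 0.3956/32.3 = 0.0140932 ⇒ P = 70.9561 kPa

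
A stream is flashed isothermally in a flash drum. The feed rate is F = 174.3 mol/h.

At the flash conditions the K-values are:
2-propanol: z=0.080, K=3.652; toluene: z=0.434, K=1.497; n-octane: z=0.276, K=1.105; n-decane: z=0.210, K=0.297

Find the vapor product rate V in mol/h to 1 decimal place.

V = 111.9 mol/h

Material balance + equilibrium reduce to Σ zᵢ(Kᵢ−1)/(1+V/F(Kᵢ−1)) = 0.
Feasibility: ΣzᵢKᵢ = 1.309, Σzᵢ/Kᵢ = 1.269 — both > 1, two phases present.
Newton–Raphson from V/F = 0.5:
  V/F = 0.500: g = 0.0639, g' = -0.422 → V/F = 0.651
  V/F = 0.651: g = -0.0044, g' = -0.493 → V/F = 0.642
Converged at V/F = 0.642.
Then V = V/F·F = 0.6422·174.3 = 111.9 mol/h and L = F − V = 62.4 mol/h.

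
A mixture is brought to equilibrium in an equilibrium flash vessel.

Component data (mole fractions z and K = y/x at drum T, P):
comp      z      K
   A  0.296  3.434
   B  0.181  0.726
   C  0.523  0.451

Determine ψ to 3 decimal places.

Rachford–Rice: g(ψ) = Σ zᵢ(Kᵢ−1)/(1+ψ(Kᵢ−1)) = 0.
Check two-phase: ΣzᵢKᵢ = 1.384 > 1 and Σzᵢ/Kᵢ = 1.495 > 1, so g(0) = 0.384 > 0 and g(1) = -0.495 < 0.
Newton–Raphson from ψ = 0.31:
  ψ = 0.310: g = 0.0104, g' = -0.815 → ψ = 0.323
Converged at ψ = 0.323.

ψ = 0.323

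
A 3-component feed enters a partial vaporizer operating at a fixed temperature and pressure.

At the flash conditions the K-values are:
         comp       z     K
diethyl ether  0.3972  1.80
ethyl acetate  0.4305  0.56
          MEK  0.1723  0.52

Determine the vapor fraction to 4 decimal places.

ψ = 0.1263

Let ψ = V/F and solve Σ zᵢ(Kᵢ−1)/(1+ψ(Kᵢ−1)) = 0.
Check two-phase: ΣzᵢKᵢ = 1.0456 > 1 and Σzᵢ/Kᵢ = 1.3208 > 1, so g(0) = 0.0456 > 0 and g(1) = -0.3208 < 0.
Newton–Raphson from ψ = 0.5:
  ψ = 0.5000: g = -0.12470, g' = -0.3354 → ψ = 0.1282
  ψ = 0.1282: g = -0.00068, g' = -0.3478 → ψ = 0.1263
Converged at ψ = 0.1263.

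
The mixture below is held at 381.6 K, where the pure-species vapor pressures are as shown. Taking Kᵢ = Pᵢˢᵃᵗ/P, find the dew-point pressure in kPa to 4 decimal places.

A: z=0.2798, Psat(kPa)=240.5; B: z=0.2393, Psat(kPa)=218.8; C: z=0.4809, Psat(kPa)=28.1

Pdew = 51.6236 kPa

At the dew point ψ → 1, so Σzᵢ/Kᵢ = 1 with Kᵢ = Pᵢˢᵃᵗ/P ⇒ 1/P = Σzᵢ/Pᵢˢᵃᵗ.
1/P = 0.2798/240.5 + 0.2393/218.8 + 0.4809/28.1 = 0.0193710 ⇒ P = 51.6236 kPa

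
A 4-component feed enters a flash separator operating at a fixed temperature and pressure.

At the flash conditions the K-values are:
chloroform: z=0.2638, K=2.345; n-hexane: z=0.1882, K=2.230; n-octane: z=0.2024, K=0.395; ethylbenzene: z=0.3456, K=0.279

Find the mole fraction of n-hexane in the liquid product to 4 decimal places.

Rachford–Rice: g(V/F) = Σ zᵢ(Kᵢ−1)/(1+V/F(Kᵢ−1)) = 0.
Feasibility: ΣzᵢKᵢ = 1.2147, Σzᵢ/Kᵢ = 1.9480 — both > 1, two phases present.
Newton–Raphson from V/F = 0.5:
  V/F = 0.5000: g = -0.20972, g' = -0.8713 → V/F = 0.2593
  V/F = 0.2593: g = -0.01315, g' = -0.8020 → V/F = 0.2429
  V/F = 0.2429: g = 0.00003, g' = -0.8058 → V/F = 0.2430
Converged at V/F = 0.2430.
Compositions from xᵢ = zᵢ/(1+V/F(Kᵢ−1)), yᵢ = Kᵢxᵢ:
  chloroform: x = 0.1988, y = 0.4663
  n-hexane: x = 0.1449, y = 0.3231
  n-octane: x = 0.2373, y = 0.0937
  ethylbenzene: x = 0.4190, y = 0.1169

x_n-hexane = 0.1449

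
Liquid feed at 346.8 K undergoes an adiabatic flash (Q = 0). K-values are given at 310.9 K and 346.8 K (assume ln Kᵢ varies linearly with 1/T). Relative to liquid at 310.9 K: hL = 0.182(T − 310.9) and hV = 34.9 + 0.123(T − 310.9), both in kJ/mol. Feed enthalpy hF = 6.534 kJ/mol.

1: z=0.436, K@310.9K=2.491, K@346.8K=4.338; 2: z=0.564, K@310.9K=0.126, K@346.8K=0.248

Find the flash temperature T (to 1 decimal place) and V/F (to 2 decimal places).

Adiabatic flash: solve Rachford–Rice at each trial T, then check hF = ψ·hV(T) + (1−ψ)·hL(T).
  T = 310.9 K: K = (2.491, 0.126), RR gives ψ = 0.121, H_out = 4.208 kJ/mol
  T = 346.8 K: K = (4.338, 0.248), RR gives ψ = 0.411, H_out = 20.001 kJ/mol
  T = 328.9 K: K = (3.340, 0.180), RR gives ψ = 0.291, H_out = 13.117 kJ/mol
  T = 319.9 K: K = (2.896, 0.151), RR gives ψ = 0.216, H_out = 9.076 kJ/mol
  T = 315.4 K: K = (2.689, 0.138), RR gives ψ = 0.172, H_out = 6.778 kJ/mol
  T = 313.1 K: K = (2.587, 0.132), RR gives ψ = 0.147, H_out = 5.504 kJ/mol
  T = 314.2 K: K = (2.635, 0.135), RR gives ψ = 0.159, H_out = 6.123 kJ/mol
  T = 314.8 K: K = (2.662, 0.137), RR gives ψ = 0.166, H_out = 6.453 kJ/mol
Linear interpolation between T = 314.8 (H_out = 6.453) and T = 315.4 (H_out = 6.778) on hF = 6.534 gives T ≈ 314.9 K, at which ψ = 0.17.

T = 314.9 K, V/F = 0.17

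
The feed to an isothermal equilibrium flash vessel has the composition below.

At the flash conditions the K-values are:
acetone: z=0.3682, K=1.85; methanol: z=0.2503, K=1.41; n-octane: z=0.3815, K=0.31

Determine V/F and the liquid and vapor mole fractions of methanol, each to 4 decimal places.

V/F = 0.3179, x_methanol = 0.2214, y_methanol = 0.3122

Newton iteration, V/F⁰ = 0.4:
  V/F = 0.4000: g = -0.04186, g' = -0.5257 → V/F = 0.3204
  V/F = 0.3204: g = -0.00125, g' = -0.4966 → V/F = 0.3179
Converged at V/F = 0.3179.
Compositions from xᵢ = zᵢ/(1+V/F(Kᵢ−1)), yᵢ = Kᵢxᵢ:
  acetone: x = 0.2899, y = 0.5363
  methanol: x = 0.2214, y = 0.3122
  n-octane: x = 0.4887, y = 0.1515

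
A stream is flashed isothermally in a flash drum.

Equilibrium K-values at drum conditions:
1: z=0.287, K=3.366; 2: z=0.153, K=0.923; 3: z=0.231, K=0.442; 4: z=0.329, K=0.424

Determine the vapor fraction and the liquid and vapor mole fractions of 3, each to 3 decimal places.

ψ = 0.301, x_3 = 0.278, y_3 = 0.123

Let ψ = V/F and solve Σ zᵢ(Kᵢ−1)/(1+ψ(Kᵢ−1)) = 0.
Check two-phase: ΣzᵢKᵢ = 1.349 > 1 and Σzᵢ/Kᵢ = 1.550 > 1, so g(0) = 0.349 > 0 and g(1) = -0.550 < 0.
Iterate (Newton) starting at ψ = 0.46:
  ψ = 0.460: g = -0.1183, g' = -0.702 → ψ = 0.291
  ψ = 0.291: g = 0.0082, g' = -0.824 → ψ = 0.301
Converged at ψ = 0.301.
Compositions from xᵢ = zᵢ/(1+ψ(Kᵢ−1)), yᵢ = Kᵢxᵢ:
  1: x = 0.168, y = 0.564
  2: x = 0.157, y = 0.145
  3: x = 0.278, y = 0.123
  4: x = 0.398, y = 0.169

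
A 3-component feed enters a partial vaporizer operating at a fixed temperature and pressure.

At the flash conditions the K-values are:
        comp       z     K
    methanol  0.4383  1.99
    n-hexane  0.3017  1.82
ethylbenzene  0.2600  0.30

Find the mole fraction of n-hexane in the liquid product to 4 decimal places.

x_n-hexane = 0.1846

Material balance + equilibrium reduce to Σ zᵢ(Kᵢ−1)/(1+V/F(Kᵢ−1)) = 0.
Check two-phase: ΣzᵢKᵢ = 1.4993 > 1 and Σzᵢ/Kᵢ = 1.2527 > 1, so g(0) = 0.4993 > 0 and g(1) = -0.2527 < 0.
Newton iteration, V/F⁰ = 0.5:
  V/F = 0.5000: g = 0.18570, g' = -0.5958 → V/F = 0.8117
  V/F = 0.8117: g = -0.03236, g' = -0.8884 → V/F = 0.7753
  V/F = 0.7753: g = -0.00124, g' = -0.8225 → V/F = 0.7738
Converged at V/F = 0.7738.
Compositions from xᵢ = zᵢ/(1+V/F(Kᵢ−1)), yᵢ = Kᵢxᵢ:
  methanol: x = 0.2482, y = 0.4939
  n-hexane: x = 0.1846, y = 0.3359
  ethylbenzene: x = 0.5672, y = 0.1702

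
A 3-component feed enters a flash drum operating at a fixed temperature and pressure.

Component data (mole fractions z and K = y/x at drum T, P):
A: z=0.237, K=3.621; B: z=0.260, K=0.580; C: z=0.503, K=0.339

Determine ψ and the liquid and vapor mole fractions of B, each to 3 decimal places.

ψ = 0.117, x_B = 0.273, y_B = 0.159

Newton–Raphson from ψ = 0.44:
  ψ = 0.440: g = -0.3143, g' = -0.857 → ψ = 0.073
  ψ = 0.073: g = 0.0590, g' = -1.437 → ψ = 0.114
  ψ = 0.114: g = 0.0036, g' = -1.272 → ψ = 0.117
Converged at ψ = 0.117.
Compositions from xᵢ = zᵢ/(1+ψ(Kᵢ−1)), yᵢ = Kᵢxᵢ:
  A: x = 0.181, y = 0.657
  B: x = 0.273, y = 0.159
  C: x = 0.545, y = 0.185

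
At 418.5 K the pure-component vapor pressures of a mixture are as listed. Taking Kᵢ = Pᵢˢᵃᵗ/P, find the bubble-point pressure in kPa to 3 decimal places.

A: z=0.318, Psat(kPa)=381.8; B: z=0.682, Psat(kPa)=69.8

At the bubble point ψ → 0, so ΣzᵢKᵢ = 1 with Kᵢ = Pᵢˢᵃᵗ/P ⇒ P = ΣzᵢPᵢˢᵃᵗ.
P = 0.318·381.8 + 0.682·69.8 = 169.016 kPa

Pbub = 169.016 kPa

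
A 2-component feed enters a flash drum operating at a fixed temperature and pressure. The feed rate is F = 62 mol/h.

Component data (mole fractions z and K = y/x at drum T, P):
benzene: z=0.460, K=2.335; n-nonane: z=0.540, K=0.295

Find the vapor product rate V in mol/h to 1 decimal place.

V = 15.4 mol/h

Binary case is linear: z₁(K₁−1)(1+ψ(K₂−1)) + z₂(K₂−1)(1+ψ(K₁−1)) = 0
⇒ ψ = [z₁(K₁−1)+z₂(K₂−1)] / [−(K₁−1)(K₂−1)] = 0.2334/0.9412 = 0.248
Then V = ψ·F = 0.2480·62 = 15.4 mol/h and L = F − V = 46.6 mol/h.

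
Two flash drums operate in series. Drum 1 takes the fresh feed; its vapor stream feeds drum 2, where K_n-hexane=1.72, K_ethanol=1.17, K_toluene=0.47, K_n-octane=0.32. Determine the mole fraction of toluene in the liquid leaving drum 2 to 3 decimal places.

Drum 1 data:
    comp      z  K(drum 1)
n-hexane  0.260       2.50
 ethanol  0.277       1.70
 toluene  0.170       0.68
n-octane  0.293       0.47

x_toluene (drum 2) = 0.164

Drum 1:
Rachford–Rice: g(ψ₁) = Σ zᵢ(Kᵢ−1)/(1+ψ₁(Kᵢ−1)) = 0.
Feasibility: ΣzᵢKᵢ = 1.374, Σzᵢ/Kᵢ = 1.140 — both > 1, two phases present.
Newton–Raphson from ψ₁ = 0.5:
  ψ₁ = 0.500: g = 0.0904, g' = -0.443 → ψ₁ = 0.704
  ψ₁ = 0.704: g = 0.0015, g' = -0.438 → ψ₁ = 0.708
Converged at ψ₁ = 0.708.
Drum-1 compositions:
  n-hexane: x = 0.126, y = 0.315
  ethanol: x = 0.185, y = 0.315
  toluene: x = 0.220, y = 0.149
  n-octane: x = 0.469, y = 0.220
Drum-2 feed = drum-1 vapor: z₂ = (0.3153, 0.3149, 0.1494, 0.2204).
Drum 2:
Let ψ₂ = V/F and solve Σ zᵢ(Kᵢ−1)/(1+ψ₂(Kᵢ−1)) = 0.
Feasibility: ΣzᵢKᵢ = 1.051, Σzᵢ/Kᵢ = 1.459 — both > 1, two phases present.
Iterate (Newton) starting at ψ₂ = 0.42:
  ψ₂ = 0.420: g = -0.0874, g' = -0.373 → ψ₂ = 0.186
  ψ₂ = 0.186: g = -0.0073, g' = -0.321 → ψ₂ = 0.163
Converged at ψ₂ = 0.163.
  n-hexane: x = 0.282, y = 0.485
  ethanol: x = 0.306, y = 0.358
  toluene: x = 0.164, y = 0.077
  n-octane: x = 0.248, y = 0.079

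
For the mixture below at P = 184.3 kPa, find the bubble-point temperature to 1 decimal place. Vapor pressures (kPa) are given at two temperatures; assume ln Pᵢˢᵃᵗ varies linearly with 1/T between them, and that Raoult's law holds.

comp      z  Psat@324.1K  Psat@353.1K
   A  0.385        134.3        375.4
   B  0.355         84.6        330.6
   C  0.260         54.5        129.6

Bubble-point temperature: ΣzᵢPᵢˢᵃᵗ(T) = P. Interpolate ln Pᵢˢᵃᵗ = aᵢ + bᵢ/T.
  T = 324.1 K: ΣzᵢPᵢˢᵃᵗ = 95.91 kPa
  T = 353.1 K: ΣzᵢPᵢˢᵃᵗ = 295.59 kPa
  T = 338.6 K: ΣzᵢPᵢˢᵃᵗ = 171.76 kPa
  T = 345.9 K: ΣzᵢPᵢˢᵃᵗ = 226.81 kPa
  T = 342.2 K: ΣzᵢPᵢˢᵃᵗ = 197.24 kPa
  T = 340.4 K: ΣzᵢPᵢˢᵃᵗ = 184.11 kPa
Interpolating between 340.4 K and 342.2 K gives T ≈ 340.4 K.

T = 340.4 K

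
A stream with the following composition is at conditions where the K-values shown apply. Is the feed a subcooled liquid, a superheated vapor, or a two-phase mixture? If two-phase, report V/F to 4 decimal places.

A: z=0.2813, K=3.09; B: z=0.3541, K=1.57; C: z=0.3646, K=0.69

ΣzᵢKᵢ = 1.6767; Σzᵢ/Kᵢ = 0.8450.
Since Σzᵢ/Kᵢ < 1 the mixture is above its dew point — single vapor phase.

superheated vapor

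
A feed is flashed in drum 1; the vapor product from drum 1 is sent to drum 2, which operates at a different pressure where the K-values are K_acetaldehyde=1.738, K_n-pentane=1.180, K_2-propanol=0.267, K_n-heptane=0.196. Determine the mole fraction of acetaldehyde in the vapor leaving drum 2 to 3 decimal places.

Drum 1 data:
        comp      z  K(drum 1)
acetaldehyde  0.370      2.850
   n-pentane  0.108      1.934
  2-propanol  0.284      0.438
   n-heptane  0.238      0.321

y_acetaldehyde (drum 2) = 0.735

Drum 1:
Newton–Raphson from ψ₁ = 0.5:
  ψ₁ = 0.500: g = -0.0423, g' = -0.811 → ψ₁ = 0.448
Converged at ψ₁ = 0.448.
Drum-1 compositions:
  acetaldehyde: x = 0.202, y = 0.577
  n-pentane: x = 0.076, y = 0.147
  2-propanol: x = 0.380, y = 0.166
  n-heptane: x = 0.342, y = 0.110
Drum-2 feed = drum-1 vapor: z₂ = (0.5767, 0.1473, 0.1662, 0.1098).
Drum 2:
Material balance + equilibrium reduce to Σ zᵢ(Kᵢ−1)/(1+ψ₂(Kᵢ−1)) = 0.
g(0) = ΣzᵢKᵢ − 1 = 0.242 and g(1) = 1 − Σzᵢ/Kᵢ = -0.639, so a root lies in (0, 1).
Newton iteration, ψ₂⁰ = 0.5:
  ψ₂ = 0.500: g = -0.0047, g' = -0.593 → ψ₂ = 0.492
Converged at ψ₂ = 0.492.
  acetaldehyde: x = 0.423, y = 0.735
  n-pentane: x = 0.135, y = 0.160
  2-propanol: x = 0.260, y = 0.069
  n-heptane: x = 0.182, y = 0.036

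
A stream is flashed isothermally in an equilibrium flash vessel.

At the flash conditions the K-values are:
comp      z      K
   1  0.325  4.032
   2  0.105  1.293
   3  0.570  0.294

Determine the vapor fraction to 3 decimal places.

ψ = 0.327

Iterate (Newton) starting at ψ = 0.62:
  ψ = 0.620: g = -0.3475, g' = -1.265 → ψ = 0.345
  ψ = 0.345: g = -0.0229, g' = -1.217 → ψ = 0.327
Converged at ψ = 0.327.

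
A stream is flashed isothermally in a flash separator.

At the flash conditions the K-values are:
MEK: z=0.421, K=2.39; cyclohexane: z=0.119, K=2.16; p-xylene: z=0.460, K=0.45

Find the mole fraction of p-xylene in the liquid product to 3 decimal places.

Newton–Raphson from ψ = 0.5:
  ψ = 0.500: g = 0.0836, g' = -0.612 → ψ = 0.637
  ψ = 0.637: g = 0.0005, g' = -0.611 → ψ = 0.638
Converged at ψ = 0.638.
Compositions from xᵢ = zᵢ/(1+ψ(Kᵢ−1)), yᵢ = Kᵢxᵢ:
  MEK: x = 0.223, y = 0.533
  cyclohexane: x = 0.068, y = 0.148
  p-xylene: x = 0.708, y = 0.319

x_p-xylene = 0.708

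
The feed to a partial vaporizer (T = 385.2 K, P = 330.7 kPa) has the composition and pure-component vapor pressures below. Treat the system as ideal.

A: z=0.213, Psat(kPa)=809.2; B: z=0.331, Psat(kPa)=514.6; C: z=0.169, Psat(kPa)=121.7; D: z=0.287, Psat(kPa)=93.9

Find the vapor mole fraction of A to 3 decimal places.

Raoult's law: Kᵢ = Pᵢˢᵃᵗ/P = Pᵢˢᵃᵗ/330.7.
  K_A = 809.2/330.7 = 2.44693, K_B = 514.6/330.7 = 1.55609, K_C = 121.7/330.7 = 0.36801, K_D = 93.9/330.7 = 0.28394
Rachford–Rice: g(ψ) = Σ zᵢ(Kᵢ−1)/(1+ψ(Kᵢ−1)) = 0.
Feasibility: ΣzᵢKᵢ = 1.180, Σzᵢ/Kᵢ = 1.770 — both > 1, two phases present.
Newton–Raphson from ψ = 0.68:
  ψ = 0.680: g = -0.2989, g' = -0.934 → ψ = 0.360
  ψ = 0.360: g = -0.0591, g' = -0.644 → ψ = 0.268
  ψ = 0.268: g = -0.0007, g' = -0.632 → ψ = 0.267
Converged at ψ = 0.267.
Compositions from xᵢ = zᵢ/(1+ψ(Kᵢ−1)), yᵢ = Kᵢxᵢ:
  A: x = 0.154, y = 0.376
  B: x = 0.288, y = 0.448
  C: x = 0.203, y = 0.075
  D: x = 0.355, y = 0.101

y_A = 0.376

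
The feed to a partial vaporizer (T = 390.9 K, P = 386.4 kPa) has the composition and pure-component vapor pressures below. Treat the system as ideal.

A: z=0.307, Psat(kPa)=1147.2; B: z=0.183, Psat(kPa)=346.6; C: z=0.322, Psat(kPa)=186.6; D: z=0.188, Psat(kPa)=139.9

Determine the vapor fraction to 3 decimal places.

ψ = 0.322

Raoult's law: Kᵢ = Pᵢˢᵃᵗ/P = Pᵢˢᵃᵗ/386.4.
  K_A = 1147.2/386.4 = 2.96894, K_B = 346.6/386.4 = 0.89700, K_C = 186.6/386.4 = 0.48292, K_D = 139.9/386.4 = 0.36206
Iterate (Newton) starting at ψ = 0.5:
  ψ = 0.500: g = -0.1159, g' = -0.626 → ψ = 0.315
  ψ = 0.315: g = 0.0048, g' = -0.698 → ψ = 0.322
Converged at ψ = 0.322.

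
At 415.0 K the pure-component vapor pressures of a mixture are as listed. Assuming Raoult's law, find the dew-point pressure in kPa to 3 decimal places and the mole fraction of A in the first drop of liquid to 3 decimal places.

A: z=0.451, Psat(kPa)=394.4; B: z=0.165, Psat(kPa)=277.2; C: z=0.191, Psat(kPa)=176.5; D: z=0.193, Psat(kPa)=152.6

At the dew point ψ → 1, so Σzᵢ/Kᵢ = 1 with Kᵢ = Pᵢˢᵃᵗ/P ⇒ 1/P = Σzᵢ/Pᵢˢᵃᵗ.
1/P = 0.451/394.4 + 0.165/277.2 + 0.191/176.5 + 0.193/152.6 = 0.004086 ⇒ P = 244.759 kPa
xᵢ = zᵢP/Pᵢˢᵃᵗ ⇒ x_A = 0.451·244.759/394.4 = 0.280

Pdew = 244.759 kPa, x_A = 0.280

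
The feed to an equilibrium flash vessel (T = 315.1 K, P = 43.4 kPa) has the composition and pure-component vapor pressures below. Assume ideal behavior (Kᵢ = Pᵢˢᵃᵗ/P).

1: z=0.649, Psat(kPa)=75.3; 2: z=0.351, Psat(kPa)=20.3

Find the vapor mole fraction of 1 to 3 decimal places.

Raoult's law: Kᵢ = Pᵢˢᵃᵗ/P = Pᵢˢᵃᵗ/43.4.
  K_1 = 75.3/43.4 = 1.73502, K_2 = 20.3/43.4 = 0.46774
Binary case is linear: z₁(K₁−1)(1+ψ(K₂−1)) + z₂(K₂−1)(1+ψ(K₁−1)) = 0
⇒ ψ = [z₁(K₁−1)+z₂(K₂−1)] / [−(K₁−1)(K₂−1)] = 0.2902/0.3912 = 0.742
Compositions from xᵢ = zᵢ/(1+ψ(Kᵢ−1)), yᵢ = Kᵢxᵢ:
  1: x = 0.420, y = 0.729
  2: x = 0.580, y = 0.271

y_1 = 0.729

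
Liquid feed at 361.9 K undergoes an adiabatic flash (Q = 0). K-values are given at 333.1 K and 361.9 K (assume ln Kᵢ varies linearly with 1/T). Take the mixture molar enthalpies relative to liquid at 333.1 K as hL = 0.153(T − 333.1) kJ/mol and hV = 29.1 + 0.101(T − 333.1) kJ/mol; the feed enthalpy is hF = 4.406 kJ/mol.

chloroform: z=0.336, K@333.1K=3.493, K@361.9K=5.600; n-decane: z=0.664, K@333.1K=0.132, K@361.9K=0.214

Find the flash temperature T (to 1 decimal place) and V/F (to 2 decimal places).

Adiabatic flash: solve Rachford–Rice at each trial T, then check hF = ψ·hV(T) + (1−ψ)·hL(T).
  T = 333.1 K: K = (3.493, 0.132), RR gives ψ = 0.121, H_out = 3.514 kJ/mol
  T = 361.9 K: K = (5.600, 0.214), RR gives ψ = 0.283, H_out = 12.222 kJ/mol
  T = 347.5 K: K = (4.466, 0.170), RR gives ψ = 0.213, H_out = 8.246 kJ/mol
  T = 340.3 K: K = (3.960, 0.150), RR gives ψ = 0.171, H_out = 6.014 kJ/mol
  T = 336.7 K: K = (3.722, 0.141), RR gives ψ = 0.147, H_out = 4.804 kJ/mol
  T = 334.9 K: K = (3.606, 0.136), RR gives ψ = 0.134, H_out = 4.170 kJ/mol
Linear interpolation between T = 334.9 (H_out = 4.170) and T = 336.7 (H_out = 4.804) on hF = 4.406 gives T ≈ 335.6 K, at which ψ = 0.14.

T = 335.6 K, V/F = 0.14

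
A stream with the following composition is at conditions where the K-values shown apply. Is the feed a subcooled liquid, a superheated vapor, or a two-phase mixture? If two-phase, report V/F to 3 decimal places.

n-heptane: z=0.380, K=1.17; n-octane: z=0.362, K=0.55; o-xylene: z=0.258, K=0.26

subcooled liquid

ΣzᵢKᵢ = 0.711; Σzᵢ/Kᵢ = 1.975.
Since ΣzᵢKᵢ < 1 the mixture is below its bubble point — single liquid phase.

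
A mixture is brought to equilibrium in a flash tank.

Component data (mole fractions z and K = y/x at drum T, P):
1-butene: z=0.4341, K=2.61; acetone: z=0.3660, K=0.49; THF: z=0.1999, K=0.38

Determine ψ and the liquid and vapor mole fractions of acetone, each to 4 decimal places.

ψ = 0.4371, x_acetone = 0.4710, y_acetone = 0.2308

Newton–Raphson from ψ = 0.5:
  ψ = 0.5000: g = -0.04297, g' = -0.6783 → ψ = 0.4367
  ψ = 0.4367: g = 0.00031, g' = -0.6900 → ψ = 0.4371
Converged at ψ = 0.4371.
Compositions from xᵢ = zᵢ/(1+ψ(Kᵢ−1)), yᵢ = Kᵢxᵢ:
  1-butene: x = 0.2548, y = 0.6650
  acetone: x = 0.4710, y = 0.2308
  THF: x = 0.2742, y = 0.1042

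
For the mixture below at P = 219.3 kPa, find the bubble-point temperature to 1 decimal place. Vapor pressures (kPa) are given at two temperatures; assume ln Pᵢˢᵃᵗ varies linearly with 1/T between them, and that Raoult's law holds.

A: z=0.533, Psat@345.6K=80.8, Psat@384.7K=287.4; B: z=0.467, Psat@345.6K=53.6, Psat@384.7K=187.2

Bubble-point temperature: ΣzᵢPᵢˢᵃᵗ(T) = P. Interpolate ln Pᵢˢᵃᵗ = aᵢ + bᵢ/T.
  T = 345.6 K: ΣzᵢPᵢˢᵃᵗ = 68.10 kPa
  T = 384.7 K: ΣzᵢPᵢˢᵃᵗ = 240.61 kPa
  T = 365.1 K: ΣzᵢPᵢˢᵃᵗ = 132.19 kPa
  T = 374.9 K: ΣzᵢPᵢˢᵃᵗ = 179.74 kPa
  T = 379.8 K: ΣzᵢPᵢˢᵃᵗ = 208.35 kPa
  T = 382.2 K: ΣzᵢPᵢˢᵃᵗ = 223.67 kPa
Interpolating between 379.8 K and 382.2 K gives T ≈ 381.5 K.

T = 381.5 K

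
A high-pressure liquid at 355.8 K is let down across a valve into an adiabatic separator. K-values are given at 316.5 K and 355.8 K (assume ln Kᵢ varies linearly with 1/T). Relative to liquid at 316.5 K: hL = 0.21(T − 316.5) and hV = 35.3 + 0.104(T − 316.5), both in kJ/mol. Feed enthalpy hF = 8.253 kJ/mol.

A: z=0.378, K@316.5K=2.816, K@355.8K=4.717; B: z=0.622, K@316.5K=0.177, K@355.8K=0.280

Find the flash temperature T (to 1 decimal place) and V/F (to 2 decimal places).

Adiabatic flash: solve Rachford–Rice at each trial T, then check hF = ψ·hV(T) + (1−ψ)·hL(T).
  T = 316.5 K: K = (2.816, 0.177), RR gives ψ = 0.117, H_out = 4.122 kJ/mol
  T = 355.8 K: K = (4.717, 0.280), RR gives ψ = 0.358, H_out = 19.388 kJ/mol
  T = 336.1 K: K = (3.698, 0.225), RR gives ψ = 0.257, H_out = 12.670 kJ/mol
  T = 326.3 K: K = (3.240, 0.201), RR gives ψ = 0.195, H_out = 8.743 kJ/mol
  T = 321.4 K: K = (3.024, 0.189), RR gives ψ = 0.159, H_out = 6.542 kJ/mol
  T = 323.9 K: K = (3.133, 0.195), RR gives ψ = 0.178, H_out = 7.689 kJ/mol
Linear interpolation between T = 323.9 (H_out = 7.689) and T = 326.3 (H_out = 8.743) on hF = 8.253 gives T ≈ 325.2 K, at which ψ = 0.19.

T = 325.2 K, V/F = 0.19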